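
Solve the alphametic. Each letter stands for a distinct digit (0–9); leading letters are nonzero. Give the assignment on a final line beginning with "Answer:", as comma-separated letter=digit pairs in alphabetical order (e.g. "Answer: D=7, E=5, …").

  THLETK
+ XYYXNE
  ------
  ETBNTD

Step 1. [col 1: K + E ≡ D (mod 10)] several values work for K in column 1 (K + E ≡ D (mod 10), carry-in 0); try K=3, so K=3.
Step 2. [col 1: K + E ≡ D (mod 10)] column 1 (K + E ≡ D (mod 10), carry-in 0) doesn't pin D yet; pick D=0 and continue. So D=0.
Step 3. [col 1: K + E ≡ D (mod 10)] column 1 reads K+E+carry(0)=D with K=3, D=0; with digits 0,3 already taken and all letters distinct, the only value for E is 7 ⇒ E=7.
Step 4. [col 2: T + N ≡ T (mod 10)] column 2 reads T+N+carry(1)=T with nothing yet; with digits 0,3,7 already taken and all letters distinct, the only value for N is 9 ⇒ N=9.
Step 5. [col 2: T + N ≡ T (mod 10)] several values work for T in column 2 (T + N ≡ T (mod 10), carry-in 1); try T=5 ⇒ T=5.
Step 6. [col 3: E + X ≡ N (mod 10)] in column 3 we have E+X≡N with carry-in 1; given E=7, N=9 and digits 0,3,5,7,9 already taken and all letters distinct, that pins X to 1 ⇒ X=1.
Step 7. [col 4: L + Y ≡ B (mod 10)] no forcing yet in column 4 (carry-in 0); L=4 is free and consistent — try it. So L=4.
Step 8. [col 4: L + Y ≡ B (mod 10)] column 4 (L + Y ≡ B (mod 10), carry-in 0) doesn't pin Y yet; pick Y=8 and continue, so Y=8.
Step 9. [col 4: L + Y ≡ B (mod 10)] from column 4 (L=4, Y=8, carry-in 0, digits 0,1,3,4,5,7,8,9 already taken and all letters distinct): B must equal 2. So B=2.
Step 10. [col 5: H + Y ≡ T (mod 10)] column 5: given Y=8, T=5, carry-in 1, and digits 0,1,2,3,4,5,7,8,9 already taken and all letters distinct, H+Y≡T (mod 10) forces H=6, so H=6.

Answer: B=2, D=0, E=7, H=6, K=3, L=4, N=9, T=5, X=1, Y=8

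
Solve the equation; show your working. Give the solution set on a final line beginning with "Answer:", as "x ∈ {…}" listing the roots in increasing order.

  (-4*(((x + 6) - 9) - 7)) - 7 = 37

Step 1. [(-4*(((x + 6) - 9) - 7)) - 7 = 37] 7 comes off first (add 7). So sub: -4*(((x + 6) - 9) - 7) = 44.
Step 2. [-4*(((x + 6) - 9) - 7) = 44] LHS = -4·(…); ÷-4 both sides, so div: ((x + 6) - 9) - 7 = -11.
Step 3. [((x + 6) - 9) - 7 = -11] 7 comes off first (add 7) ⇒ sub: (x + 6) - 9 = -4.
Step 4. [(x + 6) - 9 = -4] add 9: x sits inside (… - 9), so sub: x + 6 = 5.
Step 5. [x + 6 = 5] the outer +6 inverts by subtracting 6, so sub: x = -1.

Answer: x ∈ {-1}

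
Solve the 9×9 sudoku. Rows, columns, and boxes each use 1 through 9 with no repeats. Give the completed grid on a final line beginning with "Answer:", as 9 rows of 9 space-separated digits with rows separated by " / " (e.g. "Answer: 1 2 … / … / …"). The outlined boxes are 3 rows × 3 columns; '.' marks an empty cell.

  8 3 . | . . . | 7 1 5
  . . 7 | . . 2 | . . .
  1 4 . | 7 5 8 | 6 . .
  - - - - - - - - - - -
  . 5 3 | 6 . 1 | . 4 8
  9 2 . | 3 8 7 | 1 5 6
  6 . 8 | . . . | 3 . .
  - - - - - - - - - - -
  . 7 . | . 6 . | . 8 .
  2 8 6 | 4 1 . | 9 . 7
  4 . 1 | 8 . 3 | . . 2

Step 1. [r1c4∈{9}] r1c4's peers cover all but 9, so r1c4=9.
Step 2. [r6c9∈{9}] only 9 remains possible at r6c9, so r6c9=9.
Step 3. [r7c3∈{5,9}] in col 3, 5 fits only at r7c3, so r7c3=5.
Step 4. [r3c9∈{3}] r3c9 is down to just 3 ⇒ r3c9=3.
Step 5. [r2c9∈{4}] nothing but 4 survives at r2c9. So r2c9=4.
Step 6. [r3c3∈{2,9}] col 3 places 9 nowhere but r3c3. So r3c3=9.
Step 7. [r1c5∈{4}] r1c5 has the single candidate 4. So r1c5=4.
Step 8. [r6c5∈{2}] nothing but 2 survives at r6c5, so r6c5=2.
Step 9. [r9c2∈{9}] only 9 remains possible at r9c2, so r9c2=9.
Step 10. [r6c4∈{5}] nothing but 5 survives at r6c4. So r6c4=5.
Step 11. [r2c1∈{5}] r2c1 has the single candidate 5. So r2c1=5.
Step 12. [r2c5∈{3}] only 3 remains possible at r2c5, so r2c5=3.
Step 13. [r4c1∈{7}] r4c1's peers cover all but 7. So r4c1=7.
Step 14. [r7c9∈{1}] r7c9's peers cover all but 1 ⇒ r7c9=1.
Step 15. [r7c6∈{9}] r7c6 has the single candidate 9. So r7c6=9.
Step 16. [r4c7∈{2}] only 2 remains possible at r4c7. So r4c7=2.
Step 17. [r2c8∈{9}] r2c8 has the single candidate 9, so r2c8=9.
Step 18. [r9c5∈{7}] r9c5's peers cover all but 7, so r9c5=7.
Step 19. [r8c8∈{3}] r8c8 has the single candidate 3. So r8c8=3.
Step 20. [r2c4∈{1}] r2c4 is down to just 1. So r2c4=1.
Step 21. [r7c4∈{2}] r7c4 is down to just 2. So r7c4=2.
Step 22. [r5c3∈{4}] nothing but 4 survives at r5c3, so r5c3=4.
Step 23. [r1c3∈{2}] r1c3 has the single candidate 2. So r1c3=2.
Step 24. [r9c7∈{5}] r9c7's peers cover all but 5, so r9c7=5.
Step 25. [r6c2∈{1}] nothing but 1 survives at r6c2. So r6c2=1.
Step 26. [r7c1∈{3}] r7c1 has the single candidate 3 ⇒ r7c1=3.
Step 27. [r7c7∈{4}] r7c7 is down to just 4 ⇒ r7c7=4.
Step 28. [r8c6∈{5}] r8c6's peers cover all but 5, so r8c6=5.
Step 29. [r6c6∈{4}] only 4 remains possible at r6c6 ⇒ r6c6=4.
Step 30. [r4c5∈{9}] r4c5's peers cover all but 9 ⇒ r4c5=9.
Step 31. [r2c2∈{6}] nothing but 6 survives at r2c2 ⇒ r2c2=6.
Step 32. [r3c8∈{2}] r3c8 has the single candidate 2. So r3c8=2.
Step 33. [r6c8∈{7}] nothing but 7 survives at r6c8 ⇒ r6c8=7.
Step 34. [r1c6∈{6}] r1c6 is down to just 6. So r1c6=6.
Step 35. [r2c7∈{8}] only 8 remains possible at r2c7, so r2c7=8.
Step 36. [r9c8∈{6}] nothing but 6 survives at r9c8, so r9c8=6.

Answer: 8 3 2 9 4 6 7 1 5 / 5 6 7 1 3 2 8 9 4 / 1 4 9 7 5 8 6 2 3 / 7 5 3 6 9 1 2 4 8 / 9 2 4 3 8 7 1 5 6 / 6 1 8 5 2 4 3 7 9 / 3 7 5 2 6 9 4 8 1 / 2 8 6 4 1 5 9 3 7 / 4 9 1 8 7 3 5 6 2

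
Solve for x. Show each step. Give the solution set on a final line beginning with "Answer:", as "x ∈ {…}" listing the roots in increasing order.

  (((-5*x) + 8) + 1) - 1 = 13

Step 1. [(((-5*x) + 8) + 1) - 1 = 13] peel the -1: add 1 from each side, so sub: ((-5*x) + 8) + 1 = 14.
Step 2. [((-5*x) + 8) + 1 = 14] peel the +1: subtract 1 from each side ⇒ sub: (-5*x) + 8 = 13.
Step 3. [(-5*x) + 8 = 13] peel the +8: subtract 8 from each side, so sub: -5*x = 5.
Step 4. [-5*x = 5] -5·(inner) — divide through by -5 ⇒ div: x = -1.

Answer: x ∈ {-1}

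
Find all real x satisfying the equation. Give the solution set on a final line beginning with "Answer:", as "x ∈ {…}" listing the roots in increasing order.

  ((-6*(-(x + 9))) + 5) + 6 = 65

Step 1. [((-6*(-(x + 9))) + 5) + 6 = 65] 6 comes off first (subtract 6) ⇒ sub: (-6*(-(x + 9))) + 5 = 59.
Step 2. [(-6*(-(x + 9))) + 5 = 59] peel the +5: subtract 5 from each side, so sub: -6*(-(x + 9)) = 54.
Step 3. [-6*(-(x + 9)) = 54] LHS = -6·(…); ÷-6 both sides ⇒ div: -(x + 9) = -9.
Step 4. [-(x + 9) = -9] flip signs both sides. So neg: x + 9 = 9.
Step 5. [x + 9 = 9] 9 comes off first (subtract 9) ⇒ sub: x = 0.

Answer: x ∈ {0}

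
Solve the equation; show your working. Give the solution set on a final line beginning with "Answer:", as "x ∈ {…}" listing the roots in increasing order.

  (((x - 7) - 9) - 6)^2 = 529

Step 1. [(((x - 7) - 9) - 6)^2 = 529] 529 ≥ 0, LHS is (·)² — take ±√. So sqrt: ((x - 7) - 9) - 6 = 23 or -23.
Step 2. [((x - 7) - 9) - 6 = 23 or -23] add 6: x sits inside (… - 6) ⇒ sub: (x - 7) - 9 = 29 or -17.
Step 3. [(x - 7) - 9 = 29 or -17] -9 is outermost — add 9 both sides, so sub: x - 7 = 38 or -8.
Step 4. [x - 7 = 38 or -8] the outer -7 inverts by adding 7 ⇒ sub: x = 45 or -1.

Answer: x ∈ {-1, 45}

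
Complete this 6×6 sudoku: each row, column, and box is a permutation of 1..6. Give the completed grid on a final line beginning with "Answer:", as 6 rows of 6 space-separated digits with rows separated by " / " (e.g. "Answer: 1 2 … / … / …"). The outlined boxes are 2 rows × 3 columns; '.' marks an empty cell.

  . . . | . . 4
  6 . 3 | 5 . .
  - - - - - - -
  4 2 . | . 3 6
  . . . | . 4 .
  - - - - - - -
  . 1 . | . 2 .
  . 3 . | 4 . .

Step 1. [r4c6∈{1,2,5}] across box 4, 5 lands solely at r4c6. So r4c6=5.
Step 2. [r5c1∈{5}] nothing but 5 survives at r5c1. So r5c1=5.
Step 3. [r2c5∈{1}] nothing but 1 survives at r2c5 ⇒ r2c5=1.
Step 4. [r1c4∈{2,3,6}] row 1 places 3 nowhere but r1c4 ⇒ r1c4=3.
Step 5. [r6c1∈{2}] only 2 remains possible at r6c1 ⇒ r6c1=2.
Step 6. [r6c3∈{6}] only 6 remains possible at r6c3 ⇒ r6c3=6.
Step 7. [r4c3∈{1}] r4c3 is down to just 1, so r4c3=1.
Step 8. [r1c2∈{5}] r1c2 is down to just 5. So r1c2=5.
Step 9. [r2c6∈{2}] only 2 remains possible at r2c6, so r2c6=2.
Step 10. [r5c3∈{4}] r5c3 has the single candidate 4. So r5c3=4.
Step 11. [r1c5∈{6}] nothing but 6 survives at r1c5, so r1c5=6.
Step 12. [r1c3∈{2}] only 2 remains possible at r1c3 ⇒ r1c3=2.
Step 13. [r4c1∈{3}] r4c1 is down to just 3 ⇒ r4c1=3.
Step 14. [r4c2∈{6}] r4c2 is down to just 6. So r4c2=6.
Step 15. [r1c1∈{1}] nothing but 1 survives at r1c1 ⇒ r1c1=1.
Step 16. [r2c2∈{4}] r2c2's peers cover all but 4, so r2c2=4.
Step 17. [r5c4∈{6}] nothing but 6 survives at r5c4. So r5c4=6.
Step 18. [r3c3∈{5}] r3c3 is down to just 5, so r3c3=5.
Step 19. [r6c6∈{1}] nothing but 1 survives at r6c6, so r6c6=1.
Step 20. [r4c4∈{2}] r4c4 has the single candidate 2 ⇒ r4c4=2.
Step 21. [r3c4∈{1}] r3c4's peers cover all but 1. So r3c4=1.
Step 22. [r5c6∈{3}] r5c6 has the single candidate 3. So r5c6=3.
Step 23. [r6c5∈{5}] nothing but 5 survives at r6c5 ⇒ r6c5=5.

Answer: 1 5 2 3 6 4 / 6 4 3 5 1 2 / 4 2 5 1 3 6 / 3 6 1 2 4 5 / 5 1 4 6 2 3 / 2 3 6 4 5 1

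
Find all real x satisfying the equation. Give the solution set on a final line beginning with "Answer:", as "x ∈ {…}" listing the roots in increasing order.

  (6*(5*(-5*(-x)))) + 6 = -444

Step 1. [(6*(5*(-5*(-x)))) + 6 = -444] 6 | LHS and 6 | -444: pull 6 out, so factor: (5*(-5*(-x))) + 1 = -74.
Step 2. [(5*(-5*(-x))) + 1 = -74] the outer +1 inverts by subtracting 1, so sub: 5*(-5*(-x)) = -75.
Step 3. [5*(-5*(-x)) = -75] LHS = 5·(…); ÷5 both sides. So div: -5*(-x) = -15.
Step 4. [-5*(-x) = -15] -5·(inner) — divide through by -5 ⇒ div: -x = 3.
Step 5. [-x = 3] flip signs both sides. So neg: x = -3.

Answer: x ∈ {-3}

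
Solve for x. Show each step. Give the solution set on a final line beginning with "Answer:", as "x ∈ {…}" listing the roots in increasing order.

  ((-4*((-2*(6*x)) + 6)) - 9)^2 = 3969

Step 1. [((-4*((-2*(6*x)) + 6)) - 9)^2 = 3969] LHS squared, RHS 3969 ≥ 0: apply √ (±), so sqrt: (-4*((-2*(6*x)) + 6)) - 9 = 63 or -63.
Step 2. [(-4*((-2*(6*x)) + 6)) - 9 = 63 or -63] add 9: x sits inside (… - 9), so sub: -4*((-2*(6*x)) + 6) = 72 or -54.
Step 3. [-4*((-2*(6*x)) + 6) = 72 or -54] divide by the outer -4. So div: (-2*(6*x)) + 6 = -18 or 27/2.
Step 4. [(-2*(6*x)) + 6 = -18 or 27/2] +6 is outermost — subtract 6 both sides ⇒ sub: -2*(6*x) = -24 or 15/2.
Step 5. [-2*(6*x) = -24 or 15/2] divide by the outer -2. So div: 6*x = 12 or -15/4.
Step 6. [6*x = 12 or -15/4] leading coefficient 6: divide by 6 ⇒ div: x = 2 or -5/8.

Answer: x ∈ {-5/8, 2}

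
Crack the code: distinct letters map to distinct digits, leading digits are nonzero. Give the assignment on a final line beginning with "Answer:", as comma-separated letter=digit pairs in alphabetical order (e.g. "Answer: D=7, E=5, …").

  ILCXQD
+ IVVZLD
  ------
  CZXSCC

Step 1. [col 1: D + D ≡ C (mod 10)] no forcing yet in column 1 (carry-in 0); D=9 is free and consistent — try it, so D=9.
Step 2. [col 1: D + D ≡ C (mod 10)] column 1 reads D+D+carry(0)=C with D=9; with digits 9 already taken and all letters distinct, the only value for C is 8, so C=8.
Step 3. [col 2: Q + L ≡ C (mod 10)] column 2 (Q + L ≡ C (mod 10), carry-in 1) doesn't pin L yet; pick L=2 and continue. So L=2.
Step 4. [col 2: Q + L ≡ C (mod 10)] from column 2 (L=2, C=8, carry-in 1, digits 2,8,9 already taken and all letters distinct): Q must equal 5, so Q=5.
Step 5. [col 3: X + Z ≡ S (mod 10)] no forcing yet in column 3 (carry-in 0); X=1 is free and consistent — try it. So X=1.
Step 6. [col 3: X + Z ≡ S (mod 10)] S=7 is one option consistent with column 3 (X + Z ≡ S (mod 10), carry-in 0) — take it. So S=7.
Step 7. [col 3: X + Z ≡ S (mod 10)] from column 3 (X=1, S=7, carry-in 0, digits 1,2,5,7,8,9 already taken and all letters distinct): Z must equal 6 ⇒ Z=6.
Step 8. [col 4: C + V ≡ X (mod 10)] column 4: given C=8, X=1, carry-in 0, and digits 1,2,5,6,7,8,9 already taken and all letters distinct, C+V≡X (mod 10) forces V=3 ⇒ V=3.
Step 9. [col 6: I + I ≡ C (mod 10)] column 6 reads I+I+carry(0)=C with C=8; with digits 1,2,3,5,6,7,8,9 already taken and all letters distinct, the only value for I is 4 ⇒ I=4.

Answer: C=8, D=9, I=4, L=2, Q=5, S=7, V=3, X=1, Z=6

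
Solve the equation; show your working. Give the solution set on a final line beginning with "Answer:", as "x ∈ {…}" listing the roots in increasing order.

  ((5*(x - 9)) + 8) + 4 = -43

Step 1. [((5*(x - 9)) + 8) + 4 = -43] +4 is outermost — subtract 4 both sides ⇒ sub: (5*(x - 9)) + 8 = -47.
Step 2. [(5*(x - 9)) + 8 = -47] subtract 8: x sits inside (… + 8), so sub: 5*(x - 9) = -55.
Step 3. [5*(x - 9) = -55] LHS = 5·(…); ÷5 both sides ⇒ div: x - 9 = -11.
Step 4. [x - 9 = -11] add 9: x sits inside (… - 9) ⇒ sub: x = -2.

Answer: x ∈ {-2}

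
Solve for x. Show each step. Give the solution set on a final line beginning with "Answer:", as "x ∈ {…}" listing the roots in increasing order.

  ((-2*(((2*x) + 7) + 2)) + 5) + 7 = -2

Step 1. [((-2*(((2*x) + 7) + 2)) + 5) + 7 = -2] the outer +7 inverts by subtracting 7, so sub: (-2*(((2*x) + 7) + 2)) + 5 = -9.
Step 2. [(-2*(((2*x) + 7) + 2)) + 5 = -9] the outer +5 inverts by subtracting 5, so sub: -2*(((2*x) + 7) + 2) = -14.
Step 3. [-2*(((2*x) + 7) + 2) = -14] LHS = -2·(…); ÷-2 both sides ⇒ div: ((2*x) + 7) + 2 = 7.
Step 4. [((2*x) + 7) + 2 = 7] the outer +2 inverts by subtracting 2 ⇒ sub: (2*x) + 7 = 5.
Step 5. [(2*x) + 7 = 5] +7 is outermost — subtract 7 both sides ⇒ sub: 2*x = -2.
Step 6. [2*x = -2] LHS = 2·(…); ÷2 both sides, so div: x = -1.

Answer: x ∈ {-1}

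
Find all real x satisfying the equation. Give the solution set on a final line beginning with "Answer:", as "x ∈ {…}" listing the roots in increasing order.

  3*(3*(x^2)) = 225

Step 1. [3*(3*(x^2)) = 225] 3·(inner) — divide through by 3. So div: 3*(x^2) = 75.
Step 2. [3*(x^2) = 75] divide by the outer 3 ⇒ div: x^2 = 25.
Step 3. [x^2 = 25] √ both sides: 25 ≥ 0 gives two branches, so sqrt: x = 5 or -5.

Answer: x ∈ {-5, 5}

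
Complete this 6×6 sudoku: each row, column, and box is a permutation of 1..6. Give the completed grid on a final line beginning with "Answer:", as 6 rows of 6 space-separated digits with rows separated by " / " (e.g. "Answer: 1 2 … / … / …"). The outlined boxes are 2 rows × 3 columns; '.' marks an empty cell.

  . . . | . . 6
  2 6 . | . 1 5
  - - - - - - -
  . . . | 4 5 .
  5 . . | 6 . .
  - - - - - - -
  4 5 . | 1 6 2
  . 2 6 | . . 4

Step 1. [r5c3∈{3}] r5c3's peers cover all but 3 ⇒ r5c3=3.
Step 2. [r1c5∈{2,3,4}] in col 5, 4 fits only at r1c5. So r1c5=4.
Step 3. [r4c2∈{1,3,4}] r4c2 is the only open cell in col 2 admitting 4 ⇒ r4c2=4.
Step 4. [r4c5∈{2,3}] across col 5, 2 lands solely at r4c5 ⇒ r4c5=2.
Step 5. [r4c3∈{1}] r4c3's peers cover all but 1 ⇒ r4c3=1.
Step 6. [r3c2∈{3}] r3c2 is down to just 3 ⇒ r3c2=3.
Step 7. [r2c4∈{3}] only 3 remains possible at r2c4. So r2c4=3.
Step 8. [r6c1∈{1}] only 1 remains possible at r6c1 ⇒ r6c1=1.
Step 9. [r6c5∈{3}] nothing but 3 survives at r6c5, so r6c5=3.
Step 10. [r1c1∈{3}] only 3 remains possible at r1c1 ⇒ r1c1=3.
Step 11. [r1c2∈{1}] only 1 remains possible at r1c2. So r1c2=1.
Step 12. [r1c4∈{2}] r1c4 has the single candidate 2. So r1c4=2.
Step 13. [r3c3∈{2}] r3c3's peers cover all but 2. So r3c3=2.
Step 14. [r1c3∈{5}] nothing but 5 survives at r1c3. So r1c3=5.
Step 15. [r3c1∈{6}] r3c1's peers cover all but 6. So r3c1=6.
Step 16. [r2c3∈{4}] r2c3 is down to just 4 ⇒ r2c3=4.
Step 17. [r4c6∈{3}] r4c6 has the single candidate 3. So r4c6=3.
Step 18. [r6c4∈{5}] nothing but 5 survives at r6c4, so r6c4=5.
Step 19. [r3c6∈{1}] nothing but 1 survives at r3c6 ⇒ r3c6=1.

Answer: 3 1 5 2 4 6 / 2 6 4 3 1 5 / 6 3 2 4 5 1 / 5 4 1 6 2 3 / 4 5 3 1 6 2 / 1 2 6 5 3 4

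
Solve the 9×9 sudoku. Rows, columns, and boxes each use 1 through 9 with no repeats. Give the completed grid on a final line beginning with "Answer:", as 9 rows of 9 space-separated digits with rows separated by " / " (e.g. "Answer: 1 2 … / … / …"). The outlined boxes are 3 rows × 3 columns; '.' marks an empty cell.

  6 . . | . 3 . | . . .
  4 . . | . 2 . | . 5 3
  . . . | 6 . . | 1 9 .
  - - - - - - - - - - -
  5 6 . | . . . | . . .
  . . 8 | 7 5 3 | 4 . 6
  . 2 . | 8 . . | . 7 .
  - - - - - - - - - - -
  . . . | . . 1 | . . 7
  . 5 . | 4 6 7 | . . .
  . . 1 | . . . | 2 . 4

Step 1. [r7c3∈{2,3,4,6,9}] col 3 places 6 nowhere but r7c3. So r7c3=6.
Step 2. [r4c3∈{3,4,7,9}] 7 has one home in row 4: r4c3 ⇒ r4c3=7.
Step 3. [r2c3∈{9}] r2c3 is down to just 9 ⇒ r2c3=9.
Step 4. [r2c6∈{8}] r2c6's peers cover all but 8, so r2c6=8.
Step 5. [r7c7∈{3,5,8,9}] across box 9, 5 lands solely at r7c7 ⇒ r7c7=5.
Step 6. [r4c6∈{2,4,9}] r4c6 is the only open cell in col 6 admitting 2, so r4c6=2.
Step 7. [r4c5∈{1,4,9}] in row 4, 4 fits only at r4c5, so r4c5=4.
Step 8. [r6c5∈{1,9}] 1 has one home in col 5: r6c5 ⇒ r6c5=1.
Step 9. [r4c4∈{9}] r4c4's peers cover all but 9 ⇒ r4c4=9.
Step 10. [r1c6∈{4,5,9}] row 1 places 9 nowhere but r1c6 ⇒ r1c6=9.
Step 11. [r5c1∈{1,9}] across col 1, 1 lands solely at r5c1, so r5c1=1.
Step 12. [r7c2∈{3,4,8,9}] r7c2 is the only open cell in row 7 admitting 4, so r7c2=4.
Step 13. [r3c5∈{7}] r3c5 is down to just 7, so r3c5=7.
Step 14. [r9c1∈{3,7,8,9}] in col 1, 7 fits only at r9c1, so r9c1=7.
Step 15. [r2c4∈{1}] only 1 remains possible at r2c4, so r2c4=1.
Step 16. [r1c4∈{5}] r1c4's peers cover all but 5 ⇒ r1c4=5.
Step 17. [r1c3∈{2}] r1c3 is down to just 2 ⇒ r1c3=2.
Step 18. [r8c3∈{3}] nothing but 3 survives at r8c3. So r8c3=3.
Step 19. [r1c9∈{8}] r1c9 has the single candidate 8 ⇒ r1c9=8.
Step 20. [r8c1∈{2,8,9}] row 8 places 2 nowhere but r8c1. So r8c1=2.
Step 21. [r6c1∈{3,9}] box 4 places 3 nowhere but r6c1 ⇒ r6c1=3.
Step 22. [r7c1∈{8,9}] 9 has one home in col 1: r7c1 ⇒ r7c1=9.
Step 23. [r9c2∈{8}] r9c2's peers cover all but 8, so r9c2=8.
Step 24. [r4c9∈{1}] only 1 remains possible at r4c9, so r4c9=1.
Step 25. [r8c9∈{9}] only 9 remains possible at r8c9, so r8c9=9.
Step 26. [r8c7∈{8}] nothing but 8 survives at r8c7. So r8c7=8.
Step 27. [r7c8∈{3}] only 3 remains possible at r7c8. So r7c8=3.
Step 28. [r2c2∈{7}] r2c2 is down to just 7, so r2c2=7.
Step 29. [r7c5∈{8}] only 8 remains possible at r7c5, so r7c5=8.
Step 30. [r6c7∈{9}] r6c7 is down to just 9, so r6c7=9.
Step 31. [r3c6∈{4}] nothing but 4 survives at r3c6 ⇒ r3c6=4.
Step 32. [r5c8∈{2}] nothing but 2 survives at r5c8. So r5c8=2.
Step 33. [r6c6∈{6}] only 6 remains possible at r6c6, so r6c6=6.
Step 34. [r9c5∈{9}] only 9 remains possible at r9c5 ⇒ r9c5=9.
Step 35. [r8c8∈{1}] r8c8 has the single candidate 1. So r8c8=1.
Step 36. [r9c8∈{6}] only 6 remains possible at r9c8 ⇒ r9c8=6.
Step 37. [r3c9∈{2}] r3c9 has the single candidate 2. So r3c9=2.
Step 38. [r1c7∈{7}] r1c7 is down to just 7, so r1c7=7.
Step 39. [r4c8∈{8}] only 8 remains possible at r4c8 ⇒ r4c8=8.
Step 40. [r1c8∈{4}] only 4 remains possible at r1c8. So r1c8=4.
Step 41. [r1c2∈{1}] r1c2 has the single candidate 1. So r1c2=1.
Step 42. [r9c4∈{3}] r9c4's peers cover all but 3, so r9c4=3.
Step 43. [r3c1∈{8}] r3c1's peers cover all but 8, so r3c1=8.
Step 44. [r5c2∈{9}] only 9 remains possible at r5c2, so r5c2=9.
Step 45. [r4c7∈{3}] only 3 remains possible at r4c7 ⇒ r4c7=3.
Step 46. [r9c6∈{5}] r9c6 is down to just 5 ⇒ r9c6=5.
Step 47. [r3c3∈{5}] only 5 remains possible at r3c3. So r3c3=5.
Step 48. [r7c4∈{2}] r7c4 has the single candidate 2. So r7c4=2.
Step 49. [r2c7∈{6}] nothing but 6 survives at r2c7 ⇒ r2c7=6.
Step 50. [r6c9∈{5}] nothing but 5 survives at r6c9, so r6c9=5.
Step 51. [r3c2∈{3}] r3c2 is down to just 3 ⇒ r3c2=3.
Step 52. [r6c3∈{4}] r6c3's peers cover all but 4. So r6c3=4.

Answer: 6 1 2 5 3 9 7 4 8 / 4 7 9 1 2 8 6 5 3 / 8 3 5 6 7 4 1 9 2 / 5 6 7 9 4 2 3 8 1 / 1 9 8 7 5 3 4 2 6 / 3 2 4 8 1 6 9 7 5 / 9 4 6 2 8 1 5 3 7 / 2 5 3 4 6 7 8 1 9 / 7 8 1 3 9 5 2 6 4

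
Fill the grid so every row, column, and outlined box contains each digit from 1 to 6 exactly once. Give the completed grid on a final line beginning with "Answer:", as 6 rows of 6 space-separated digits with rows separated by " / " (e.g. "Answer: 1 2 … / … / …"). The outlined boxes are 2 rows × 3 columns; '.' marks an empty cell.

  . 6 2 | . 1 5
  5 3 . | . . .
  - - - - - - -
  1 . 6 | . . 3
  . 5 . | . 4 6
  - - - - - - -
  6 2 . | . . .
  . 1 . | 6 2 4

Step 1. [r3c4∈{2,5}] row 3 places 2 nowhere but r3c4, so r3c4=2.
Step 2. [r5c4∈{1,3,5}] 5 has one home in col 4: r5c4 ⇒ r5c4=5.
Step 3. [r6c1∈{3}] r6c1's peers cover all but 3. So r6c1=3.
Step 4. [r2c4∈{4}] r2c4 is down to just 4. So r2c4=4.
Step 5. [r3c2∈{4}] only 4 remains possible at r3c2, so r3c2=4.
Step 6. [r4c1∈{2}] r4c1 has the single candidate 2. So r4c1=2.
Step 7. [r6c3∈{5}] r6c3 has the single candidate 5 ⇒ r6c3=5.
Step 8. [r3c5∈{5}] r3c5's peers cover all but 5. So r3c5=5.
Step 9. [r1c4∈{3}] r1c4's peers cover all but 3 ⇒ r1c4=3.
Step 10. [r4c3∈{3}] r4c3 is down to just 3 ⇒ r4c3=3.
Step 11. [r5c3∈{4}] r5c3 has the single candidate 4 ⇒ r5c3=4.
Step 12. [r2c5∈{6}] nothing but 6 survives at r2c5. So r2c5=6.
Step 13. [r2c6∈{2}] r2c6 has the single candidate 2 ⇒ r2c6=2.
Step 14. [r5c6∈{1}] r5c6 has the single candidate 1. So r5c6=1.
Step 15. [r2c3∈{1}] nothing but 1 survives at r2c3 ⇒ r2c3=1.
Step 16. [r4c4∈{1}] nothing but 1 survives at r4c4, so r4c4=1.
Step 17. [r1c1∈{4}] r1c1 has the single candidate 4 ⇒ r1c1=4.
Step 18. [r5c5∈{3}] nothing but 3 survives at r5c5, so r5c5=3.

Answer: 4 6 2 3 1 5 / 5 3 1 4 6 2 / 1 4 6 2 5 3 / 2 5 3 1 4 6 / 6 2 4 5 3 1 / 3 1 5 6 2 4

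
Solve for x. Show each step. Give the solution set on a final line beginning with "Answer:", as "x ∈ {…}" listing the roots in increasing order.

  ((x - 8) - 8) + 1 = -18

Step 1. [((x - 8) - 8) + 1 = -18] peel the +1: subtract 1 from each side. So sub: (x - 8) - 8 = -19.
Step 2. [(x - 8) - 8 = -19] the outer -8 inverts by adding 8 ⇒ sub: x - 8 = -11.
Step 3. [x - 8 = -11] the outer -8 inverts by adding 8, so sub: x = -3.

Answer: x ∈ {-3}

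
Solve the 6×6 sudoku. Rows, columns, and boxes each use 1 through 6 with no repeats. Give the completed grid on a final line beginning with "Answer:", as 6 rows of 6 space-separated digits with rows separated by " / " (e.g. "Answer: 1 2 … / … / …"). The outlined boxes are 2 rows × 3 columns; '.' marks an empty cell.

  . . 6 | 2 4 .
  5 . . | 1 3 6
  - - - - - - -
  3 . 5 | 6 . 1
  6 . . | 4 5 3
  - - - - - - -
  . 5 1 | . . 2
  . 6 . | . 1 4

Step 1. [r4c3∈{2}] r4c3 is down to just 2 ⇒ r4c3=2.
Step 2. [r6c4∈{3,5}] across row 6, 5 lands solely at r6c4, so r6c4=5.
Step 3. [r1c2∈{1,3}] row 1 places 3 nowhere but r1c2 ⇒ r1c2=3.
Step 4. [r2c2∈{2,4}] 2 has one home in row 2: r2c2, so r2c2=2.
Step 5. [r3c2∈{4}] r3c2 is down to just 4. So r3c2=4.
Step 6. [r1c1∈{1}] only 1 remains possible at r1c1 ⇒ r1c1=1.
Step 7. [r5c5∈{6}] r5c5's peers cover all but 6. So r5c5=6.
Step 8. [r4c2∈{1}] nothing but 1 survives at r4c2 ⇒ r4c2=1.
Step 9. [r2c3∈{4}] only 4 remains possible at r2c3, so r2c3=4.
Step 10. [r5c4∈{3}] nothing but 3 survives at r5c4 ⇒ r5c4=3.
Step 11. [r5c1∈{4}] r5c1's peers cover all but 4. So r5c1=4.
Step 12. [r6c1∈{2}] nothing but 2 survives at r6c1. So r6c1=2.
Step 13. [r6c3∈{3}] nothing but 3 survives at r6c3. So r6c3=3.
Step 14. [r3c5∈{2}] r3c5's peers cover all but 2 ⇒ r3c5=2.
Step 15. [r1c6∈{5}] only 5 remains possible at r1c6. So r1c6=5.

Answer: 1 3 6 2 4 5 / 5 2 4 1 3 6 / 3 4 5 6 2 1 / 6 1 2 4 5 3 / 4 5 1 3 6 2 / 2 6 3 5 1 4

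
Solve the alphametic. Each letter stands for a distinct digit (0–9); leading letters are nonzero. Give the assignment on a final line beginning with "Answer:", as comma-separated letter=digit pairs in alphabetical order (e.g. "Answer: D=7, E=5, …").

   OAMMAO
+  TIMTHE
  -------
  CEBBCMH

Step 1. [col 1: O + E ≡ H (mod 10)] several values work for E in column 1 (O + E ≡ H (mod 10), carry-in 0); try E=4 ⇒ E=4.
Step 2. [C] C is the leading digit of a 7-digit sum of two 6-digit numbers; the final carry is exactly 1 ⇒ C=1.
Step 3. [col 1: O + E ≡ H (mod 10)] several values work for H in column 1 (O + E ≡ H (mod 10), carry-in 0); try H=0 ⇒ H=0.
Step 4. [col 1: O + E ≡ H (mod 10)] column 1: given E=4, H=0, carry-in 0, and digits 0,1,4 already taken and all letters distinct, O+E≡H (mod 10) forces O=6 ⇒ O=6.
Step 5. [col 2: A + H ≡ M (mod 10)] no forcing yet in column 2 (carry-in 1); M=3 is free and consistent — try it. So M=3.
Step 6. [col 2: A + H ≡ M (mod 10)] from column 2 (H=0, M=3, carry-in 1, digits 0,1,3,4,6 already taken and all letters distinct): A must equal 2 ⇒ A=2.
Step 7. [col 3: M + T ≡ C (mod 10)] column 3: given M=3, C=1, carry-in 0, and digits 0,1,2,3,4,6 already taken and all letters distinct, M+T≡C (mod 10) forces T=8, so T=8.
Step 8. [col 4: M + M ≡ B (mod 10)] from column 4 (M=3, carry-in 1, digits 0,1,2,3,4,6,8 already taken and all letters distinct): B must equal 7, so B=7.
Step 9. [col 5: A + I ≡ B (mod 10)] column 5: given A=2, B=7, carry-in 0, and digits 0,1,2,3,4,6,7,8 already taken and all letters distinct, A+I≡B (mod 10) forces I=5 ⇒ I=5.

Answer: A=2, B=7, C=1, E=4, H=0, I=5, M=3, O=6, T=8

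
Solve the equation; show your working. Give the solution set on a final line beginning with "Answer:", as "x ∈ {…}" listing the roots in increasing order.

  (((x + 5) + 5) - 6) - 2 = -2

Step 1. [(((x + 5) + 5) - 6) - 2 = -2] 2 comes off first (add 2), so sub: ((x + 5) + 5) - 6 = 0.
Step 2. [((x + 5) + 5) - 6 = 0] 6 comes off first (add 6), so sub: (x + 5) + 5 = 6.
Step 3. [(x + 5) + 5 = 6] +5 is outermost — subtract 5 both sides. So sub: x + 5 = 1.
Step 4. [x + 5 = 1] peel the +5: subtract 5 from each side. So sub: x = -4.

Answer: x ∈ {-4}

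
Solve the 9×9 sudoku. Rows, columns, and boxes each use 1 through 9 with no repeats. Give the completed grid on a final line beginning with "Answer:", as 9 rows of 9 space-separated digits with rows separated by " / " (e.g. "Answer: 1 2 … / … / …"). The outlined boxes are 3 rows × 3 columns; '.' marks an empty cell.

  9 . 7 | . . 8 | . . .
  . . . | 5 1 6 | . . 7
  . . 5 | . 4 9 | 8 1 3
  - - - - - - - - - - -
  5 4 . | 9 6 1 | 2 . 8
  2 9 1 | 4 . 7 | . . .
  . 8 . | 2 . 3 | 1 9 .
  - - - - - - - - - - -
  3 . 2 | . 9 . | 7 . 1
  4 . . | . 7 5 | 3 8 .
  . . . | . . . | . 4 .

Step 1. [r9c1∈{1,6,7,8}] across col 1, 1 lands solely at r9c1. So r9c1=1.
Step 2. [r8c2∈{6}] r8c2 is down to just 6 ⇒ r8c2=6.
Step 3. [r1c5∈{2,3}] across box 2, 2 lands solely at r1c5, so r1c5=2.
Step 4. [r9c3∈{8,9}] across box 7, 8 lands solely at r9c3, so r9c3=8.
Step 5. [r6c9∈{4,5,6}] 4 has one home in row 6: r6c9, so r6c9=4.
Step 6. [r5c8∈{3,5,6}] row 5 places 3 nowhere but r5c8, so r5c8=3.
Step 7. [r1c7∈{4,5,6}] r1c7 is the only open cell in row 1 admitting 4. So r1c7=4.
Step 8. [r1c4∈{3}] only 3 remains possible at r1c4 ⇒ r1c4=3.
Step 9. [r9c4∈{6}] r9c4's peers cover all but 6. So r9c4=6.
Step 10. [r5c7∈{5,6}] in col 7, 6 fits only at r5c7 ⇒ r5c7=6.
Step 11. [r9c7∈{5,9}] across col 7, 5 lands solely at r9c7. So r9c7=5.
Step 12. [r9c9∈{2,9}] r9c9 is the only open cell in row 9 admitting 9. So r9c9=9.
Step 13. [r5c9∈{5}] r5c9 is down to just 5 ⇒ r5c9=5.
Step 14. [r2c2∈{2,3}] in col 2, 3 fits only at r2c2. So r2c2=3.
Step 15. [r1c8∈{5,6}] row 1 places 5 nowhere but r1c8, so r1c8=5.
Step 16. [r3c1∈{6}] r3c1 has the single candidate 6. So r3c1=6.
Step 17. [r7c2∈{5}] r7c2's peers cover all but 5, so r7c2=5.
Step 18. [r7c4∈{8}] r7c4's peers cover all but 8 ⇒ r7c4=8.
Step 19. [r1c9∈{6}] r1c9's peers cover all but 6 ⇒ r1c9=6.
Step 20. [r9c2∈{7}] nothing but 7 survives at r9c2. So r9c2=7.
Step 21. [r3c2∈{2}] r3c2 is down to just 2. So r3c2=2.
Step 22. [r7c6∈{4}] r7c6 has the single candidate 4 ⇒ r7c6=4.
Step 23. [r6c1∈{7}] nothing but 7 survives at r6c1 ⇒ r6c1=7.
Step 24. [r8c4∈{1}] nothing but 1 survives at r8c4 ⇒ r8c4=1.
Step 25. [r9c6∈{2}] r9c6 has the single candidate 2. So r9c6=2.
Step 26. [r2c1∈{8}] r2c1 has the single candidate 8. So r2c1=8.
Step 27. [r7c8∈{6}] nothing but 6 survives at r7c8. So r7c8=6.
Step 28. [r4c8∈{7}] r4c8 is down to just 7. So r4c8=7.
Step 29. [r2c3∈{4}] r2c3 has the single candidate 4, so r2c3=4.
Step 30. [r8c3∈{9}] nothing but 9 survives at r8c3, so r8c3=9.
Step 31. [r9c5∈{3}] r9c5's peers cover all but 3 ⇒ r9c5=3.
Step 32. [r2c7∈{9}] r2c7 has the single candidate 9. So r2c7=9.
Step 33. [r6c3∈{6}] r6c3's peers cover all but 6. So r6c3=6.
Step 34. [r6c5∈{5}] nothing but 5 survives at r6c5 ⇒ r6c5=5.
Step 35. [r1c2∈{1}] r1c2 has the single candidate 1. So r1c2=1.
Step 36. [r3c4∈{7}] nothing but 7 survives at r3c4 ⇒ r3c4=7.
Step 37. [r8c9∈{2}] r8c9 has the single candidate 2, so r8c9=2.
Step 38. [r4c3∈{3}] r4c3 is down to just 3, so r4c3=3.
Step 39. [r5c5∈{8}] nothing but 8 survives at r5c5 ⇒ r5c5=8.
Step 40. [r2c8∈{2}] r2c8 is down to just 2, so r2c8=2.

Answer: 9 1 7 3 2 8 4 5 6 / 8 3 4 5 1 6 9 2 7 / 6 2 5 7 4 9 8 1 3 / 5 4 3 9 6 1 2 7 8 / 2 9 1 4 8 7 6 3 5 / 7 8 6 2 5 3 1 9 4 / 3 5 2 8 9 4 7 6 1 / 4 6 9 1 7 5 3 8 2 / 1 7 8 6 3 2 5 4 9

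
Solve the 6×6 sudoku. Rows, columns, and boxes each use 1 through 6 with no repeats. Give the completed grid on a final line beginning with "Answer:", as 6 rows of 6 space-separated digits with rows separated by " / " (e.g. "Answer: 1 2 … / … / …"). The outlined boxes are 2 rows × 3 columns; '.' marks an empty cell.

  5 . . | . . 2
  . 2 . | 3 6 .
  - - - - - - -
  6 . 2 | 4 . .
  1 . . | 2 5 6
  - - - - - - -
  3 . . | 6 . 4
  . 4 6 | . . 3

Step 1. [r1c4∈{1}] r1c4's peers cover all but 1. So r1c4=1.
Step 2. [r4c2∈{3}] r4c2's peers cover all but 3, so r4c2=3.
Step 3. [r5c2∈{1,5}] across col 2, 1 lands solely at r5c2 ⇒ r5c2=1.
Step 4. [r2c1∈{4}] nothing but 4 survives at r2c1. So r2c1=4.
Step 5. [r6c5∈{1,2}] row 6 places 1 nowhere but r6c5, so r6c5=1.
Step 6. [r5c3∈{5}] only 5 remains possible at r5c3 ⇒ r5c3=5.
Step 7. [r1c5∈{4}] r1c5 has the single candidate 4. So r1c5=4.
Step 8. [r3c2∈{5}] nothing but 5 survives at r3c2. So r3c2=5.
Step 9. [r2c3∈{1}] only 1 remains possible at r2c3, so r2c3=1.
Step 10. [r6c1∈{2}] only 2 remains possible at r6c1 ⇒ r6c1=2.
Step 11. [r3c6∈{1}] only 1 remains possible at r3c6, so r3c6=1.
Step 12. [r3c5∈{3}] r3c5 is down to just 3 ⇒ r3c5=3.
Step 13. [r6c4∈{5}] only 5 remains possible at r6c4 ⇒ r6c4=5.
Step 14. [r1c3∈{3}] r1c3's peers cover all but 3. So r1c3=3.
Step 15. [r4c3∈{4}] nothing but 4 survives at r4c3, so r4c3=4.
Step 16. [r1c2∈{6}] only 6 remains possible at r1c2, so r1c2=6.
Step 17. [r2c6∈{5}] nothing but 5 survives at r2c6. So r2c6=5.
Step 18. [r5c5∈{2}] only 2 remains possible at r5c5, so r5c5=2.

Answer: 5 6 3 1 4 2 / 4 2 1 3 6 5 / 6 5 2 4 3 1 / 1 3 4 2 5 6 / 3 1 5 6 2 4 / 2 4 6 5 1 3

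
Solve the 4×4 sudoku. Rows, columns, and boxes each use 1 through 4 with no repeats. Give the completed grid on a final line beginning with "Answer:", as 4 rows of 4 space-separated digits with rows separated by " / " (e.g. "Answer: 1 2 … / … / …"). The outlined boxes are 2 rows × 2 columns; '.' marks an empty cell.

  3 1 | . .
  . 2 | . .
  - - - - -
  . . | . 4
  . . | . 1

Step 1. [r3c2∈{3}] nothing but 3 survives at r3c2, so r3c2=3.
Step 2. [r3c3∈{2}] nothing but 2 survives at r3c3, so r3c3=2.
Step 3. [r2c3∈{1,3,4}] r2c3 is the only open cell in row 2 admitting 1 ⇒ r2c3=1.
Step 4. [r4c2∈{4}] r4c2's peers cover all but 4, so r4c2=4.
Step 5. [r1c4∈{2}] nothing but 2 survives at r1c4. So r1c4=2.
Step 6. [r2c1∈{4}] only 4 remains possible at r2c1. So r2c1=4.
Step 7. [r3c1∈{1}] only 1 remains possible at r3c1. So r3c1=1.
Step 8. [r4c3∈{3}] only 3 remains possible at r4c3. So r4c3=3.
Step 9. [r1c3∈{4}] only 4 remains possible at r1c3, so r1c3=4.
Step 10. [r2c4∈{3}] r2c4 is down to just 3, so r2c4=3.
Step 11. [r4c1∈{2}] only 2 remains possible at r4c1 ⇒ r4c1=2.

Answer: 3 1 4 2 / 4 2 1 3 / 1 3 2 4 / 2 4 3 1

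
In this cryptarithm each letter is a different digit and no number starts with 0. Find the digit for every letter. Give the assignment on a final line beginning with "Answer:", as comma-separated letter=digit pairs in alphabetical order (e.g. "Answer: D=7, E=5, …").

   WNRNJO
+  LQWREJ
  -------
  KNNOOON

Step 1. [col 1: O + J ≡ N (mod 10)] several values work for O in column 1 (O + J ≡ N (mod 10), carry-in 0); try O=6 ⇒ O=6.
Step 2. [col 1: O + J ≡ N (mod 10)] several values work for N in column 1 (O + J ≡ N (mod 10), carry-in 0); try N=3. So N=3.
Step 3. [K] K is the leading digit of a 7-digit sum of two 6-digit numbers; the final carry is exactly 1 ⇒ K=1.
Step 4. [col 1: O + J ≡ N (mod 10)] column 1: given O=6, N=3, carry-in 0, and digits 1,3,6 already taken and all letters distinct, O+J≡N (mod 10) forces J=7. So J=7.
Step 5. [col 2: J + E ≡ O (mod 10)] column 2 reads J+E+carry(1)=O with J=7, O=6; with digits 1,3,6,7 already taken and all letters distinct, the only value for E is 8, so E=8.
Step 6. [col 3: N + R ≡ O (mod 10)] column 3 reads N+R+carry(1)=O with N=3, O=6; with digits 1,3,6,7,8 already taken and all letters distinct, the only value for R is 2, so R=2.
Step 7. [col 4: R + W ≡ O (mod 10)] column 4: given R=2, O=6, carry-in 0, and digits 1,2,3,6,7,8 already taken and all letters distinct, R+W≡O (mod 10) forces W=4 ⇒ W=4.
Step 8. [col 5: N + Q ≡ N (mod 10)] column 5: given N=3, carry-in 0, and digits 1,2,3,4,6,7,8 already taken and all letters distinct, N+Q≡N (mod 10) forces Q=0 ⇒ Q=0.
Step 9. [col 6: W + L ≡ N (mod 10)] column 6 reads W+L+carry(0)=N with W=4, N=3; with digits 0,1,2,3,4,6,7,8 already taken and all letters distinct, the only value for L is 9 ⇒ L=9.

Answer: E=8, J=7, K=1, L=9, N=3, O=6, Q=0, R=2, W=4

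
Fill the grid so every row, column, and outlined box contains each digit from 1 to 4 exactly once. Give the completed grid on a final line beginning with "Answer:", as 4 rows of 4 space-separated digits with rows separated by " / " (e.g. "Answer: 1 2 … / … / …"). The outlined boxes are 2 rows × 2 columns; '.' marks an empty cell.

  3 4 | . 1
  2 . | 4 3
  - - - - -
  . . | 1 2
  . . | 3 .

Step 1. [r4c1∈{1,4}] across col 1, 1 lands solely at r4c1 ⇒ r4c1=1.
Step 2. [r3c2∈{3}] nothing but 3 survives at r3c2. So r3c2=3.
Step 3. [r2c2∈{1}] nothing but 1 survives at r2c2, so r2c2=1.
Step 4. [r1c3∈{2}] nothing but 2 survives at r1c3. So r1c3=2.
Step 5. [r3c1∈{4}] r3c1 has the single candidate 4, so r3c1=4.
Step 6. [r4c2∈{2}] nothing but 2 survives at r4c2, so r4c2=2.
Step 7. [r4c4∈{4}] r4c4 has the single candidate 4, so r4c4=4.

Answer: 3 4 2 1 / 2 1 4 3 / 4 3 1 2 / 1 2 3 4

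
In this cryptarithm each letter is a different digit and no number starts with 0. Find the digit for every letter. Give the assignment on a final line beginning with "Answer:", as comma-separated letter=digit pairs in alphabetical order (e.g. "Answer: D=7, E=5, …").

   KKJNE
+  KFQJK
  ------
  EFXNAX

Step 1. [col 1: E + K ≡ X (mod 10)] column 1 (E + K ≡ X (mod 10), carry-in 0) doesn't pin K yet; pick K=5 and continue ⇒ K=5.
Step 2. [col 1: E + K ≡ X (mod 10)] several values work for X in column 1 (E + K ≡ X (mod 10), carry-in 0); try X=6. So X=6.
Step 3. [col 1: E + K ≡ X (mod 10)] column 1: given K=5, X=6, carry-in 0, and digits 5,6 already taken and all letters distinct, E+K≡X (mod 10) forces E=1 ⇒ E=1.
Step 4. [col 2: N + J ≡ A (mod 10)] column 2 (N + J ≡ A (mod 10), carry-in 0) doesn't pin J yet; pick J=4 and continue ⇒ J=4.
Step 5. [col 2: N + J ≡ A (mod 10)] column 2 (N + J ≡ A (mod 10), carry-in 0) doesn't pin A yet; pick A=7 and continue. So A=7.
Step 6. [col 2: N + J ≡ A (mod 10)] column 2: given J=4, A=7, carry-in 0, and digits 1,4,5,6,7 already taken and all letters distinct, N+J≡A (mod 10) forces N=3. So N=3.
Step 7. [col 3: J + Q ≡ N (mod 10)] column 3 reads J+Q+carry(0)=N with J=4, N=3; with digits 1,3,4,5,6,7 already taken and all letters distinct, the only value for Q is 9 ⇒ Q=9.
Step 8. [col 4: K + F ≡ X (mod 10)] column 4: given K=5, X=6, carry-in 1, and digits 1,3,4,5,6,7,9 already taken and all letters distinct, K+F≡X (mod 10) forces F=0. So F=0.

Answer: A=7, E=1, F=0, J=4, K=5, N=3, Q=9, X=6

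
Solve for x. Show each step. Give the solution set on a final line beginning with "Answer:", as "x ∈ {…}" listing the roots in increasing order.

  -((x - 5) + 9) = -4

Step 1. [-((x - 5) + 9) = -4] flip signs both sides ⇒ neg: (x - 5) + 9 = 4.
Step 2. [(x - 5) + 9 = 4] peel the +9: subtract 9 from each side, so sub: x - 5 = -5.
Step 3. [x - 5 = -5] 5 comes off first (add 5). So sub: x = 0.

Answer: x ∈ {0}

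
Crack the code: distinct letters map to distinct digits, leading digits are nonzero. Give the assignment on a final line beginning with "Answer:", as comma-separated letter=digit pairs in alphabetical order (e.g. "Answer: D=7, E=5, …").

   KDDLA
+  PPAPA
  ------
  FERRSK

Step 1. [col 1: A + A ≡ K (mod 10)] no forcing yet in column 1 (carry-in 0); K=6 is free and consistent — try it, so K=6.
Step 2. [col 1: A + A ≡ K (mod 10)] no forcing yet in column 1 (carry-in 0); A=3 is free and consistent — try it, so A=3.
Step 3. [col 2: L + P ≡ S (mod 10)] no forcing yet in column 2 (carry-in 0); S=2 is free and consistent — try it ⇒ S=2.
Step 4. [col 2: L + P ≡ S (mod 10)] several values work for P in column 2 (L + P ≡ S (mod 10), carry-in 0); try P=4. So P=4.
Step 5. [col 2: L + P ≡ S (mod 10)] column 2 reads L+P+carry(0)=S with P=4, S=2; with digits 2,3,4,6 already taken and all letters distinct, the only value for L is 8, so L=8.
Step 6. [col 3: D + A ≡ R (mod 10)] no forcing yet in column 3 (carry-in 1); D=5 is free and consistent — try it ⇒ D=5.
Step 7. [F] the sum has 6 digits but both addends have 5; that extra leading digit F is the final carry, namely 1. So F=1.
Step 8. [col 3: D + A ≡ R (mod 10)] in column 3 we have D+A≡R with carry-in 1; given D=5, A=3 and digits 1,2,3,4,5,6,8 already taken and all letters distinct, that pins R to 9. So R=9.
Step 9. [col 5: K + P ≡ E (mod 10)] in column 5 we have K+P≡E with carry-in 0; given K=6, P=4 and digits 1,2,3,4,5,6,8,9 already taken and all letters distinct, that pins E to 0 ⇒ E=0.

Answer: A=3, D=5, E=0, F=1, K=6, L=8, P=4, R=9, S=2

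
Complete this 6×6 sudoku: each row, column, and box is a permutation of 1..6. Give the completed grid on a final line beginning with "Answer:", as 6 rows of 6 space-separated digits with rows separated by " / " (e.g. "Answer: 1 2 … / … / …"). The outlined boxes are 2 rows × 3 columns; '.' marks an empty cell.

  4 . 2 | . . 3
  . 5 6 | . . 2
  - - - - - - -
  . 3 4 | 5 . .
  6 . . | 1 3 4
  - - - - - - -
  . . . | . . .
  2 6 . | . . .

Step 1. [r5c1∈{1,3,5}] col 1 places 5 nowhere but r5c1. So r5c1=5.
Step 2. [r5c4∈{2,3,4,6}] col 4 places 2 nowhere but r5c4 ⇒ r5c4=2.
Step 3. [r1c5∈{1,5,6}] 5 has one home in row 1: r1c5 ⇒ r1c5=5.
Step 4. [r2c5∈{1,4}] across box 2, 1 lands solely at r2c5. So r2c5=1.
Step 5. [r3c6∈{6}] r3c6 is down to just 6 ⇒ r3c6=6.
Step 6. [r5c6∈{1}] nothing but 1 survives at r5c6 ⇒ r5c6=1.
Step 7. [r6c4∈{3,4}] in col 4, 3 fits only at r6c4 ⇒ r6c4=3.
Step 8. [r6c5∈{4}] r6c5 is down to just 4, so r6c5=4.
Step 9. [r4c3∈{5}] r4c3's peers cover all but 5. So r4c3=5.
Step 10. [r1c4∈{6}] only 6 remains possible at r1c4, so r1c4=6.
Step 11. [r5c3∈{3}] r5c3 has the single candidate 3, so r5c3=3.
Step 12. [r3c5∈{2}] r3c5 is down to just 2 ⇒ r3c5=2.
Step 13. [r3c1∈{1}] r3c1's peers cover all but 1. So r3c1=1.
Step 14. [r2c1∈{3}] only 3 remains possible at r2c1 ⇒ r2c1=3.
Step 15. [r5c2∈{4}] r5c2 is down to just 4. So r5c2=4.
Step 16. [r4c2∈{2}] nothing but 2 survives at r4c2. So r4c2=2.
Step 17. [r2c4∈{4}] nothing but 4 survives at r2c4. So r2c4=4.
Step 18. [r1c2∈{1}] only 1 remains possible at r1c2. So r1c2=1.
Step 19. [r5c5∈{6}] r5c5's peers cover all but 6, so r5c5=6.
Step 20. [r6c3∈{1}] r6c3 has the single candidate 1 ⇒ r6c3=1.
Step 21. [r6c6∈{5}] r6c6's peers cover all but 5. So r6c6=5.

Answer: 4 1 2 6 5 3 / 3 5 6 4 1 2 / 1 3 4 5 2 6 / 6 2 5 1 3 4 / 5 4 3 2 6 1 / 2 6 1 3 4 5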